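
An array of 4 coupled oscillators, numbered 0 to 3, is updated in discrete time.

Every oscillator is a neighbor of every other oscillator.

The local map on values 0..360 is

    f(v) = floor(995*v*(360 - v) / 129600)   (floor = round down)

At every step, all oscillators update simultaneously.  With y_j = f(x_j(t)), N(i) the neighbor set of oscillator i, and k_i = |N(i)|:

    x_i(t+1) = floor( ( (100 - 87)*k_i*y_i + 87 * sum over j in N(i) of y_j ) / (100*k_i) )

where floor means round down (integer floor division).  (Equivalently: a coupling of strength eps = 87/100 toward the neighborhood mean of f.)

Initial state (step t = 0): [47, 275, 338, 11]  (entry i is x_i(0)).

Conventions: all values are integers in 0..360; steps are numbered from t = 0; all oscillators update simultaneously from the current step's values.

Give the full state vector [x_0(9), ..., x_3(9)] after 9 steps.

Answer: [233, 233, 233, 233]

Derivation:
t=0: [47, 275, 338, 11]
t=1: [91, 80, 100, 104]
t=2: [190, 193, 188, 188]
t=3: [247, 247, 247, 247]
t=4: [214, 214, 214, 214]
t=5: [239, 239, 239, 239]
t=6: [222, 222, 222, 222]
t=7: [235, 235, 235, 235]
t=8: [225, 225, 225, 225]
t=9: [233, 233, 233, 233]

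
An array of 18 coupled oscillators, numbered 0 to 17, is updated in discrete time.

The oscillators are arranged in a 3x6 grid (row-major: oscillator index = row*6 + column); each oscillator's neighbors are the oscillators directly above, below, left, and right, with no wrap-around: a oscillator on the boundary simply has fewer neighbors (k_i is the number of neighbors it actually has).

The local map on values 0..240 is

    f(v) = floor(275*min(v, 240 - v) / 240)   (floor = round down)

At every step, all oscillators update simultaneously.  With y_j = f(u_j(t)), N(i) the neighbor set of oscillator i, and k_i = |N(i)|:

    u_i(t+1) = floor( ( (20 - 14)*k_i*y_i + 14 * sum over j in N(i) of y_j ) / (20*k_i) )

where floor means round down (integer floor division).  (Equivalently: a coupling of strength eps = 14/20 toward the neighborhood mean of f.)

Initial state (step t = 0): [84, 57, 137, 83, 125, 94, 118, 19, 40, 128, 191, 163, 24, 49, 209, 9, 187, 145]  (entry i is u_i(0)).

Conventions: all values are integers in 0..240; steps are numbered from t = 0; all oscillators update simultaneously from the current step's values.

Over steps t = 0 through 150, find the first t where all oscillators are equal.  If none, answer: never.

Answer: never
Key observation: The state at step 15 reappears at step 17 — the system is in a cycle of period 2 from step 15 on.  No step 0..17 is synchronized, and the cycle repeats forever, so no step up to 150 (or ever) has all oscillators equal.

Derivation:
t=0: [84, 57, 137, 83, 125, 94, 118, 19, 40, 128, 191, 163, 24, 49, 209, 9, 187, 145]  (not all equal)
t=1: [98, 74, 83, 116, 99, 108, 74, 58, 66, 74, 88, 89, 74, 36, 36, 55, 58, 84]  (not all equal)
t=2: [92, 88, 96, 107, 116, 111, 86, 69, 72, 89, 93, 104, 68, 56, 54, 63, 80, 87]  (not all equal)
t=3: [100, 98, 103, 116, 122, 125, 90, 83, 86, 97, 109, 113, 79, 69, 69, 80, 91, 103]  (not all equal)
t=4: [109, 109, 115, 124, 130, 131, 100, 97, 99, 111, 121, 125, 90, 85, 86, 95, 108, 116]  (not all equal)
t=5: [120, 122, 125, 129, 129, 127, 113, 111, 115, 123, 129, 130, 104, 101, 103, 113, 124, 128]  (not all equal)
t=6: [133, 132, 131, 129, 127, 127, 128, 127, 128, 130, 128, 127, 121, 119, 122, 128, 129, 128]  (not all equal)
t=7: [124, 124, 125, 126, 128, 129, 128, 128, 128, 127, 127, 128, 133, 134, 131, 128, 127, 128]  (not all equal)
t=8: [130, 130, 130, 129, 128, 127, 127, 127, 128, 128, 128, 128, 123, 123, 125, 127, 128, 128]  (not all equal)
t=9: [127, 126, 126, 127, 128, 128, 129, 129, 128, 128, 128, 128, 132, 132, 130, 129, 128, 128]  (not all equal)
t=10: [128, 129, 129, 128, 128, 128, 126, 127, 127, 128, 128, 128, 124, 124, 126, 127, 127, 128]  (not all equal)
t=11: [128, 127, 127, 127, 128, 128, 129, 129, 128, 128, 128, 128, 131, 130, 130, 129, 128, 128]  (not all equal)
t=12: [128, 128, 128, 128, 128, 128, 126, 127, 127, 128, 128, 128, 125, 125, 126, 127, 127, 128]  (not all equal)
t=13: [128, 128, 128, 128, 128, 128, 129, 129, 128, 128, 128, 128, 130, 130, 129, 129, 128, 128]  (not all equal)
t=14: [127, 127, 128, 128, 128, 128, 127, 127, 127, 127, 128, 128, 126, 126, 127, 127, 127, 128]  (not all equal)
t=15: [129, 128, 128, 128, 128, 128, 129, 129, 128, 128, 128, 128, 129, 129, 129, 129, 128, 128]  (not all equal)
t=16: [127, 127, 128, 128, 128, 128, 127, 127, 127, 127, 128, 128, 127, 127, 127, 127, 127, 128]  (not all equal)
t=17: [129, 128, 128, 128, 128, 128, 129, 129, 128, 128, 128, 128, 129, 129, 129, 129, 128, 128]  (not all equal)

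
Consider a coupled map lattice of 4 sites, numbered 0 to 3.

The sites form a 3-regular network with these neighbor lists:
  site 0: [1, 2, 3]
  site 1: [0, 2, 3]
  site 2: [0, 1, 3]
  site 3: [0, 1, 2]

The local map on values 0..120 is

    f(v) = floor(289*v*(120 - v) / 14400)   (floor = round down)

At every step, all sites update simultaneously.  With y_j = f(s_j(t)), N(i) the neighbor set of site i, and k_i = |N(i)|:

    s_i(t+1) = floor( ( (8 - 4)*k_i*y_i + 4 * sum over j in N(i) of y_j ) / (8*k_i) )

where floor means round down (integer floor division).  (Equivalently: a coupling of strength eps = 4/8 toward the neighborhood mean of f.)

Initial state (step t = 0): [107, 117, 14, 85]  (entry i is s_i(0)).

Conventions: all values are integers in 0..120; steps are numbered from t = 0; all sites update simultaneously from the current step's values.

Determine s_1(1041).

Simulating step by step:
t=0: [107, 117, 14, 85]
t=1: [29, 22, 30, 40]
t=2: [52, 49, 53, 56]
t=3: [70, 69, 70, 70]
t=4: [70, 70, 70, 70]
t=5: [70, 70, 70, 70]

Answer: s_1(1041) = 70
Key observation: The state at step 4, [70, 70, 70, 70], reappears at step 5: the system is in a cycle of period 1 from step 4 on.  Therefore the state at step 1041 equals the state at step 4 + ((1041 - 4) mod 1) = 4, which is [70, 70, 70, 70].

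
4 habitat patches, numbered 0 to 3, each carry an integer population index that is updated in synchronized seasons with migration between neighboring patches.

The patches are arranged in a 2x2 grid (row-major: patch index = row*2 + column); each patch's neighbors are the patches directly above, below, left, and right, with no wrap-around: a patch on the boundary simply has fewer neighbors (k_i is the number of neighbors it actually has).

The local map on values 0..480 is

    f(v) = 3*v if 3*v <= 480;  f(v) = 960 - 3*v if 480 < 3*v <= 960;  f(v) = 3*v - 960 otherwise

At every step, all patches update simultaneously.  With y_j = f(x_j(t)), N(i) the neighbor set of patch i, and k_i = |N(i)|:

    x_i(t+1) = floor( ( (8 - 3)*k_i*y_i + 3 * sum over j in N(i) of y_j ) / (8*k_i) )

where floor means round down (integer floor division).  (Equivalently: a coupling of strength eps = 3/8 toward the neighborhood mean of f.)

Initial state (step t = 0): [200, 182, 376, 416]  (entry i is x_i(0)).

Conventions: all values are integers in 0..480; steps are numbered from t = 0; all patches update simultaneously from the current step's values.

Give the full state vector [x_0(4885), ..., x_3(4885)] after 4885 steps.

Answer: [186, 186, 186, 186]
Key observation: The state at step 21, [186, 186, 186, 186], reappears at step 29: the system is in a cycle of period 8 from step 21 on.  Therefore the state at step 4885 equals the state at step 21 + ((4885 - 21) mod 8) = 21, which is [186, 186, 186, 186].

Derivation:
t=0: [200, 182, 376, 416]
t=1: [334, 380, 226, 289]
t=2: [112, 137, 201, 144]
t=3: [354, 400, 367, 414]
t=4: [135, 222, 160, 247]
t=5: [398, 300, 417, 282]
t=6: [212, 102, 247, 137]
t=7: [300, 329, 274, 355]
t=8: [68, 47, 117, 96]
t=9: [219, 180, 311, 272]
t=10: [273, 346, 100, 173]
t=11: [159, 157, 296, 346]
t=12: [399, 398, 149, 150]
t=13: [275, 275, 408, 408]
t=14: [159, 159, 239, 239]
t=15: [433, 433, 286, 286]
t=16: [294, 294, 146, 146]
t=17: [145, 145, 370, 370]
t=18: [381, 381, 203, 203]
t=19: [214, 214, 319, 319]
t=20: [258, 258, 62, 62]
t=21: [186, 186, 186, 186]
t=22: [402, 402, 402, 402]
t=23: [246, 246, 246, 246]
t=24: [222, 222, 222, 222]
t=25: [294, 294, 294, 294]
t=26: [78, 78, 78, 78]
t=27: [234, 234, 234, 234]
t=28: [258, 258, 258, 258]
t=29: [186, 186, 186, 186]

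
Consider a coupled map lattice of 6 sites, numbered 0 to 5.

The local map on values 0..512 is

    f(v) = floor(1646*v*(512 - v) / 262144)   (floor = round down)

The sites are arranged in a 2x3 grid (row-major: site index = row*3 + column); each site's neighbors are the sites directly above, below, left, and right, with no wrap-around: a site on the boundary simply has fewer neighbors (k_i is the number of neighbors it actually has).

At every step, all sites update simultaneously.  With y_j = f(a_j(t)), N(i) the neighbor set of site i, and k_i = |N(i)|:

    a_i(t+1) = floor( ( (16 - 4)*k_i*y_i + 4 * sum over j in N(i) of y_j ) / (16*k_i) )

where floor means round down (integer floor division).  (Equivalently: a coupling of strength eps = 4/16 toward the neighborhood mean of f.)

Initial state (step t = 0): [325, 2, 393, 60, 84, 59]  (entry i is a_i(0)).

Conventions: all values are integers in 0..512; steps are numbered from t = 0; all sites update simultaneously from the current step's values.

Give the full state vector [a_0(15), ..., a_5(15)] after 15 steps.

Answer: [270, 272, 269, 268, 268, 266]

Derivation:
t=0: [325, 2, 393, 60, 84, 59]
t=1: [307, 79, 241, 203, 197, 190]
t=2: [372, 260, 382, 392, 374, 387]
t=3: [333, 388, 322, 302, 327, 306]
t=4: [368, 321, 375, 392, 375, 391]
t=5: [333, 369, 326, 303, 322, 303]
t=6: [371, 343, 376, 392, 381, 393]
t=7: [328, 352, 322, 301, 314, 299]
t=8: [377, 360, 382, 394, 388, 396]
t=9: [318, 334, 312, 295, 303, 292]
t=10: [387, 377, 390, 398, 395, 400]
t=11: [302, 313, 298, 287, 291, 284]
t=12: [398, 393, 399, 403, 402, 404]
t=13: [284, 290, 283, 276, 277, 274]
t=14: [406, 404, 406, 407, 407, 408]
t=15: [270, 272, 269, 268, 268, 266]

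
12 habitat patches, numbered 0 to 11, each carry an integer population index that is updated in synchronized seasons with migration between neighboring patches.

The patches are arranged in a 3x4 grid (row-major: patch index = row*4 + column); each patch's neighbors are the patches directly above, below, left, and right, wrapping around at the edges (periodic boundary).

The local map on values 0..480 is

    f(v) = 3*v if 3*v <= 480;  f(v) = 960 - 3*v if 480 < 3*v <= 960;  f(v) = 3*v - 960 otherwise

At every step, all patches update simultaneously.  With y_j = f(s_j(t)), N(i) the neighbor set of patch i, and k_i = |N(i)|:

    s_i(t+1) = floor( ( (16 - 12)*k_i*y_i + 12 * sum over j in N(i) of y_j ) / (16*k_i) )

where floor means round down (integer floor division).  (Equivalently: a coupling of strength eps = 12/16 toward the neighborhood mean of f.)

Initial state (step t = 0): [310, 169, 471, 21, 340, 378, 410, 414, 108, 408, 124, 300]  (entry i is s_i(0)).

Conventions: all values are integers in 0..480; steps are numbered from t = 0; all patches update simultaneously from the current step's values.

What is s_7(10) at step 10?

Answer: s_7(10) = 312

Derivation:
t=0: [310, 169, 471, 21, 340, 378, 410, 414, 108, 408, 124, 300]
t=1: [176, 285, 330, 170, 166, 239, 307, 155, 158, 314, 289, 210]
t=2: [387, 161, 136, 348, 418, 177, 165, 356, 351, 176, 101, 360]
t=3: [228, 394, 351, 177, 229, 420, 350, 207, 219, 352, 342, 140]
t=4: [299, 198, 174, 318, 296, 202, 172, 312, 275, 191, 147, 318]
t=5: [124, 324, 345, 101, 126, 326, 346, 105, 132, 339, 349, 115]
t=6: [297, 100, 108, 283, 300, 102, 112, 285, 315, 110, 125, 292]
t=7: [108, 267, 291, 136, 107, 268, 292, 137, 105, 269, 295, 134]
t=8: [306, 174, 157, 331, 306, 173, 157, 330, 303, 170, 154, 327]
t=9: [116, 372, 381, 114, 116, 372, 381, 113, 116, 373, 380, 113]
t=10: [310, 197, 207, 312, 310, 197, 206, 312, 310, 197, 207, 311]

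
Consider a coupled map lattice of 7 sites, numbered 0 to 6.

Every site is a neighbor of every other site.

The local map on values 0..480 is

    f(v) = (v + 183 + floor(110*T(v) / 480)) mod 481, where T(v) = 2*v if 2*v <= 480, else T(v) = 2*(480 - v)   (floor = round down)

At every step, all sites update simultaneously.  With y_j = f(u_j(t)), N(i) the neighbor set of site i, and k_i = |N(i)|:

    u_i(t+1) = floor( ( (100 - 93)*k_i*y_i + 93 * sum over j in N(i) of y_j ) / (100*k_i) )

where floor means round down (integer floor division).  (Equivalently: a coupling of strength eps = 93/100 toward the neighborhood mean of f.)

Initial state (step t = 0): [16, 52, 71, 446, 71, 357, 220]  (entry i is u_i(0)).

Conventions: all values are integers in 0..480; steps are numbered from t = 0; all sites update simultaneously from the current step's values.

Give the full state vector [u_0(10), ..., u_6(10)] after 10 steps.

Simulating step by step:
t=0: [16, 52, 71, 446, 71, 357, 220]
t=1: [189, 185, 182, 193, 182, 197, 205]
t=2: [385, 386, 386, 385, 386, 384, 424]
t=3: [133, 133, 133, 133, 133, 133, 131]
t=4: [375, 375, 375, 375, 375, 375, 375]
t=5: [125, 125, 125, 125, 125, 125, 125]
t=6: [365, 365, 365, 365, 365, 365, 365]
t=7: [119, 119, 119, 119, 119, 119, 119]
t=8: [356, 356, 356, 356, 356, 356, 356]
t=9: [114, 114, 114, 114, 114, 114, 114]
t=10: [349, 349, 349, 349, 349, 349, 349]

Answer: [349, 349, 349, 349, 349, 349, 349]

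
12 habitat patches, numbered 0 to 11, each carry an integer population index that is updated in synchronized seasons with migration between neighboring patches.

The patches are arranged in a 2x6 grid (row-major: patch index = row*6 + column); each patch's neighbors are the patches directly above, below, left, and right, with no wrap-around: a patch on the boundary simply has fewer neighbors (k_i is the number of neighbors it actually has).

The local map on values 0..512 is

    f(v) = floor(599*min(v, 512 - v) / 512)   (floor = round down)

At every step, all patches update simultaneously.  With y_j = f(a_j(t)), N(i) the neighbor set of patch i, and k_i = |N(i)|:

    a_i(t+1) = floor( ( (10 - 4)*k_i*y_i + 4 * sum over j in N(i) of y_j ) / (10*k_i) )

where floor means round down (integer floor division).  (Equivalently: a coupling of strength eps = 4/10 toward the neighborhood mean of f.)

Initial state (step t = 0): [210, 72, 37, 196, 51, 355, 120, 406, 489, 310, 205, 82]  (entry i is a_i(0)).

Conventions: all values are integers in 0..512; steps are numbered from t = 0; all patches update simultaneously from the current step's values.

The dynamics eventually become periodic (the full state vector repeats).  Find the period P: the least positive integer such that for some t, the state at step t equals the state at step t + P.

Answer: 4
Key observation: The state at step 19, [293, 296, 294, 294, 298, 298, 293, 296, 295, 294, 297, 298], reappears at step 23 — and no state repeats earlier — so the cycle the system enters has period 4.

Derivation:
t=0: [210, 72, 37, 196, 51, 355, 120, 406, 489, 310, 205, 82]
t=1: [191, 105, 71, 182, 122, 140, 157, 107, 69, 207, 195, 141]
t=2: [194, 130, 105, 189, 165, 159, 179, 126, 108, 214, 209, 176]
t=3: [207, 157, 139, 207, 202, 191, 200, 153, 144, 228, 232, 209]
t=4: [228, 187, 176, 233, 239, 229, 223, 184, 181, 250, 262, 245]
t=5: [255, 222, 216, 266, 278, 273, 252, 220, 221, 278, 289, 283]
t=6: [289, 263, 258, 278, 273, 275, 287, 262, 259, 271, 264, 268]
t=7: [266, 287, 292, 278, 279, 279, 268, 288, 293, 283, 286, 284]
t=8: [281, 265, 259, 269, 271, 270, 280, 264, 258, 265, 265, 266]
t=9: [273, 286, 292, 285, 282, 283, 274, 288, 294, 288, 286, 286]
t=10: [275, 264, 258, 264, 267, 266, 275, 263, 257, 261, 264, 264]
t=11: [279, 289, 295, 290, 287, 287, 279, 289, 296, 292, 289, 289]
t=12: [269, 260, 254, 258, 262, 262, 269, 260, 253, 257, 260, 260]
t=13: [286, 293, 296, 296, 292, 292, 286, 292, 295, 296, 294, 293]
t=14: [262, 256, 252, 252, 256, 256, 262, 257, 253, 252, 255, 256]
t=15: [293, 297, 294, 294, 298, 299, 293, 296, 295, 294, 297, 298]
t=16: [255, 252, 254, 254, 250, 249, 255, 252, 253, 254, 251, 250]
t=17: [297, 294, 296, 296, 292, 291, 297, 294, 295, 296, 293, 292]
t=18: [251, 254, 252, 252, 256, 257, 251, 254, 253, 252, 255, 257]
t=19: [293, 296, 294, 294, 298, 298, 293, 296, 295, 294, 297, 298]
t=20: [255, 252, 254, 254, 250, 250, 255, 252, 253, 254, 251, 250]
t=21: [297, 294, 296, 296, 292, 292, 297, 294, 295, 296, 293, 292]
t=22: [251, 254, 252, 252, 256, 257, 251, 254, 253, 252, 255, 256]
t=23: [293, 296, 294, 294, 298, 298, 293, 296, 295, 294, 297, 298]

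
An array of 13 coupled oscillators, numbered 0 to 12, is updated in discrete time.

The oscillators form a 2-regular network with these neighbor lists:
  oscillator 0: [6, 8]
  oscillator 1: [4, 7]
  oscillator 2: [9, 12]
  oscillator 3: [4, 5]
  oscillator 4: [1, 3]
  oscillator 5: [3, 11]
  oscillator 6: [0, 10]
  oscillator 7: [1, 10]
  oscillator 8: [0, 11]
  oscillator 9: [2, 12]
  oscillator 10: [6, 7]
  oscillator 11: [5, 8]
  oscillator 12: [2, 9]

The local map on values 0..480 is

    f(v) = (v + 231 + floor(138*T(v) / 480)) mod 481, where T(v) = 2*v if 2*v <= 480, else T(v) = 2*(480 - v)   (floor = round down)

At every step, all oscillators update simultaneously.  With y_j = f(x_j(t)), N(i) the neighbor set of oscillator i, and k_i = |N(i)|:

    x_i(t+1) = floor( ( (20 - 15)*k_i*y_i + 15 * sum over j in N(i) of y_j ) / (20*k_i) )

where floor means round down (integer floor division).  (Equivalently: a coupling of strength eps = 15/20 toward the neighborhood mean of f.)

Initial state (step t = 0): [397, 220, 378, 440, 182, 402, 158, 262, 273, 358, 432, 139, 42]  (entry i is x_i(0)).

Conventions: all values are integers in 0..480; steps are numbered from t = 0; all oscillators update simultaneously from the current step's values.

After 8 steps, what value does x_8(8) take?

Simulating step by step:
t=0: [397, 220, 378, 440, 182, 402, 158, 262, 273, 358, 432, 139, 42]
t=1: [281, 88, 224, 140, 124, 297, 270, 148, 276, 225, 283, 239, 210]
t=2: [142, 426, 94, 329, 414, 254, 144, 309, 137, 94, 263, 142, 97]
t=3: [452, 186, 380, 166, 189, 265, 335, 168, 452, 380, 264, 330, 380]
t=4: [199, 33, 187, 72, 31, 100, 175, 71, 198, 187, 102, 175, 187]
t=5: [48, 303, 44, 336, 304, 235, 176, 337, 48, 44, 235, 174, 44]
t=6: [201, 160, 300, 145, 159, 102, 166, 145, 200, 300, 103, 165, 300]
t=7: [45, 172, 153, 261, 172, 273, 174, 262, 44, 153, 274, 173, 153]
t=8: [196, 63, 471, 94, 63, 94, 172, 95, 196, 471, 95, 171, 471]

Answer: x_8(8) = 196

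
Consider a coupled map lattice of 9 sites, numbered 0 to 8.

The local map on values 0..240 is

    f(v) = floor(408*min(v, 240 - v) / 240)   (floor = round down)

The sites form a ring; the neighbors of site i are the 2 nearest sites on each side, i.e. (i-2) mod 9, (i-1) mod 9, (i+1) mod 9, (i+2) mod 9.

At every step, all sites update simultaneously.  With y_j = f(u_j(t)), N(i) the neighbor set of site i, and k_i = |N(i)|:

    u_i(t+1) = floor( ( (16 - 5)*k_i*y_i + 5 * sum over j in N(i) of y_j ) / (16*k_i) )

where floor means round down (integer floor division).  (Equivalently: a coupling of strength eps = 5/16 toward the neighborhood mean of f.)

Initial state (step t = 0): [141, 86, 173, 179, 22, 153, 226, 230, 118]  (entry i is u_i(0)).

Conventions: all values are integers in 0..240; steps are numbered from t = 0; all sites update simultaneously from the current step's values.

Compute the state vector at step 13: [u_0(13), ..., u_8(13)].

Answer: [185, 122, 103, 97, 125, 147, 179, 181, 187]

Derivation:
t=0: [141, 86, 173, 179, 22, 153, 226, 230, 118]
t=1: [152, 146, 113, 105, 55, 115, 47, 53, 165]
t=2: [146, 159, 177, 172, 114, 168, 93, 104, 124]
t=3: [157, 139, 120, 122, 171, 134, 162, 170, 184]
t=4: [142, 167, 189, 190, 136, 168, 130, 124, 109]
t=5: [160, 126, 102, 98, 158, 134, 181, 187, 179]
t=6: [137, 177, 168, 167, 143, 162, 108, 102, 111]
t=7: [166, 121, 128, 126, 156, 141, 177, 171, 179]
t=8: [133, 186, 182, 187, 149, 159, 114, 119, 113]
t=9: [169, 106, 107, 99, 146, 144, 186, 193, 184]
t=10: [124, 167, 173, 168, 156, 150, 101, 90, 102]
t=11: [179, 132, 123, 125, 141, 151, 166, 159, 169]
t=12: [120, 173, 186, 188, 167, 152, 130, 133, 125]
t=13: [185, 122, 103, 97, 125, 147, 179, 181, 187]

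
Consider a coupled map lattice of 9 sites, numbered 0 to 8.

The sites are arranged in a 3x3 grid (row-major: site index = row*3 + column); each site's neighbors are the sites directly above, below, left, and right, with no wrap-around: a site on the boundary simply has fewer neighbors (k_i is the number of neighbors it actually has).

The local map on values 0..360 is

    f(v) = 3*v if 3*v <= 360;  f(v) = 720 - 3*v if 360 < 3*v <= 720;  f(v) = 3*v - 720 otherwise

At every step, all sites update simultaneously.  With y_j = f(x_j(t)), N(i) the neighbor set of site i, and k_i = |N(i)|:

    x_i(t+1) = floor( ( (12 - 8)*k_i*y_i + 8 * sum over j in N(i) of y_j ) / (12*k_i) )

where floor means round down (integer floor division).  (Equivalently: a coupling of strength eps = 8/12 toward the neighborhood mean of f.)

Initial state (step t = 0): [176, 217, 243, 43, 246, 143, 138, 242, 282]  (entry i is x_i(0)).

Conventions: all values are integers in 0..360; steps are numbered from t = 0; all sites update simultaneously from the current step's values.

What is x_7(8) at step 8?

Answer: x_7(8) = 236

Derivation:
t=0: [176, 217, 243, 43, 246, 143, 138, 242, 282]
t=1: [130, 71, 123, 157, 88, 131, 147, 102, 141]
t=2: [264, 281, 297, 277, 270, 311, 278, 288, 310]
t=3: [102, 115, 169, 98, 128, 175, 123, 140, 189]
t=4: [315, 305, 251, 318, 301, 221, 315, 286, 216]
t=5: [218, 163, 95, 218, 165, 83, 199, 152, 89]
t=6: [121, 205, 255, 114, 210, 255, 151, 224, 260]
t=7: [268, 144, 65, 272, 120, 58, 219, 108, 51]
t=8: [156, 238, 219, 144, 267, 215, 161, 236, 217]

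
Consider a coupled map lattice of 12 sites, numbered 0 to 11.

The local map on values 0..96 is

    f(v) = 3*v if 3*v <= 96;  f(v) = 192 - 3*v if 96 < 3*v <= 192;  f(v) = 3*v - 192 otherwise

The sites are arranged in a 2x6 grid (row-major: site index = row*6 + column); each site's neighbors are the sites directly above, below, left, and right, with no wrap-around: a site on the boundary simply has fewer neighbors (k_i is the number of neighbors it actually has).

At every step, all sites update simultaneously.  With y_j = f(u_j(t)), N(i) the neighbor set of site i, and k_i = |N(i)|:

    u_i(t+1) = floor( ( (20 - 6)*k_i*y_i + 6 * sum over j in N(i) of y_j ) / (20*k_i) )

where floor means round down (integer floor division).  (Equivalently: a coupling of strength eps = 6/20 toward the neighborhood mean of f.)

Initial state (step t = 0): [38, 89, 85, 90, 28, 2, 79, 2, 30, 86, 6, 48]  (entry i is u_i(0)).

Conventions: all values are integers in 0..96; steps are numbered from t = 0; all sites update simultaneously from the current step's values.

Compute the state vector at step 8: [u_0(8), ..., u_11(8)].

Answer: [49, 55, 50, 22, 23, 62, 66, 54, 35, 30, 41, 71]

Derivation:
t=0: [38, 89, 85, 90, 28, 2, 79, 2, 30, 86, 6, 48]
t=1: [72, 67, 68, 75, 69, 24, 44, 25, 76, 64, 32, 37]
t=2: [27, 17, 16, 25, 30, 64, 56, 63, 33, 16, 76, 81]
t=3: [67, 48, 55, 71, 74, 21, 29, 18, 75, 54, 44, 41]
t=4: [26, 42, 29, 23, 35, 58, 70, 54, 34, 32, 54, 66]
t=5: [67, 65, 83, 75, 72, 26, 28, 38, 84, 86, 39, 11]
t=6: [19, 16, 49, 37, 35, 63, 71, 69, 62, 63, 64, 46]
t=7: [50, 45, 45, 70, 69, 23, 25, 18, 10, 10, 14, 38]
t=8: [49, 55, 50, 22, 23, 62, 66, 54, 35, 30, 41, 71]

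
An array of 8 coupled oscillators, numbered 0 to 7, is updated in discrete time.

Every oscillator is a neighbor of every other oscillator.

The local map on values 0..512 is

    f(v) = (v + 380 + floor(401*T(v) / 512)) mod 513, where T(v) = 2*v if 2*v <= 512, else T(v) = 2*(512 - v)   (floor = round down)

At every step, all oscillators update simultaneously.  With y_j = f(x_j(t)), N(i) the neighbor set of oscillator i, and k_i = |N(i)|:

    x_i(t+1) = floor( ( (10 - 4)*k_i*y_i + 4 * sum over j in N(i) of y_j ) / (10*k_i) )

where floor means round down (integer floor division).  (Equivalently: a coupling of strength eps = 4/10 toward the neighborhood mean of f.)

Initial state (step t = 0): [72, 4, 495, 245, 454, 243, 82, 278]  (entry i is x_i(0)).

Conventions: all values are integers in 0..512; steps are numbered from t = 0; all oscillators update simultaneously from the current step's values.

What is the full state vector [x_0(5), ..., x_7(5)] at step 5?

Simulating step by step:
t=0: [72, 4, 495, 245, 454, 243, 82, 278]
t=1: [188, 372, 371, 429, 383, 426, 202, 438]
t=2: [382, 441, 441, 424, 438, 424, 401, 420]
t=3: [441, 423, 423, 428, 424, 428, 435, 430]
t=4: [421, 427, 427, 425, 426, 425, 423, 425]
t=5: [429, 427, 427, 428, 427, 428, 428, 428]

Answer: [429, 427, 427, 428, 427, 428, 428, 428]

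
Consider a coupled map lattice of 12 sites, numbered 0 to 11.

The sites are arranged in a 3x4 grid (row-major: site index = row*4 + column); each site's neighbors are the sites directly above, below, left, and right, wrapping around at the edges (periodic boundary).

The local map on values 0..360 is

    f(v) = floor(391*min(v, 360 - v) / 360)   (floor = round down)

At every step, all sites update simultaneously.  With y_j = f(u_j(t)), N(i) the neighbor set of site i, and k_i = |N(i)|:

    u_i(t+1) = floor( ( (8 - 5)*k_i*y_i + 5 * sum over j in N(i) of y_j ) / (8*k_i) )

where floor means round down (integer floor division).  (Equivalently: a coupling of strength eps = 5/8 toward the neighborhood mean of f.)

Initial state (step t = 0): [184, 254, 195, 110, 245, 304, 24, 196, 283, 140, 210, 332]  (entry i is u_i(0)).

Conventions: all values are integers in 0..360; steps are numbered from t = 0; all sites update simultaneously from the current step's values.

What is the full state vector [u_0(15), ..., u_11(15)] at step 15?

Answer: [183, 182, 182, 182, 182, 182, 182, 182, 182, 182, 182, 182]

Derivation:
t=0: [184, 254, 195, 110, 245, 304, 24, 196, 283, 140, 210, 332]
t=1: [140, 134, 133, 134, 126, 87, 100, 113, 108, 122, 121, 95]
t=2: [141, 135, 136, 135, 126, 116, 117, 122, 125, 125, 125, 119]
t=3: [145, 142, 141, 142, 136, 131, 131, 133, 137, 135, 134, 134]
t=4: [153, 151, 150, 151, 147, 145, 144, 145, 148, 146, 145, 146]
t=5: [163, 161, 160, 161, 159, 158, 157, 158, 160, 158, 157, 158]
t=6: [174, 173, 172, 173, 172, 171, 170, 171, 172, 171, 170, 171]
t=7: [187, 186, 185, 186, 186, 185, 184, 185, 186, 185, 184, 185]
t=8: [187, 188, 189, 188, 188, 189, 190, 189, 188, 189, 190, 189]
t=9: [186, 185, 185, 185, 185, 185, 184, 185, 185, 185, 184, 185]
t=10: [189, 189, 190, 189, 189, 190, 190, 190, 189, 190, 190, 190]
t=11: [185, 184, 184, 184, 184, 184, 184, 184, 184, 184, 184, 184]
t=12: [190, 190, 191, 190, 190, 191, 191, 191, 190, 191, 191, 191]
t=13: [184, 183, 183, 183, 183, 183, 183, 183, 183, 183, 183, 183]
t=14: [191, 191, 192, 191, 191, 192, 192, 192, 191, 192, 192, 192]
t=15: [183, 182, 182, 182, 182, 182, 182, 182, 182, 182, 182, 182]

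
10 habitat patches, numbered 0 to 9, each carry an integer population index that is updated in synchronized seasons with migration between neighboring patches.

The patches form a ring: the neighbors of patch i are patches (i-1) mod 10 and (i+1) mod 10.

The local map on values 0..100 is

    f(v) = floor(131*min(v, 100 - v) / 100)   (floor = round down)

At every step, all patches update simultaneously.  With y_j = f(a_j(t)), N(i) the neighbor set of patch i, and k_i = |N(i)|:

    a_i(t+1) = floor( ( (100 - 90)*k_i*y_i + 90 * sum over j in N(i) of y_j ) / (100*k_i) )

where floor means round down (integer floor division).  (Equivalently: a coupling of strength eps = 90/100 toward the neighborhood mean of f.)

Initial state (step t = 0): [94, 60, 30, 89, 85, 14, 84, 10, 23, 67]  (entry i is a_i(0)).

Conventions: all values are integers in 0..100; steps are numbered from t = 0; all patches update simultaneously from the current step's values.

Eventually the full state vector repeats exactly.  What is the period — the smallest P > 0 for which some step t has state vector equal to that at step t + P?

Simulating step by step:
t=0: [94, 60, 30, 89, 85, 14, 84, 10, 23, 67]
t=1: [43, 25, 33, 27, 16, 19, 15, 23, 28, 20]
t=2: [31, 47, 34, 31, 28, 19, 26, 27, 28, 44]
t=3: [57, 43, 49, 40, 32, 33, 29, 35, 45, 39]
t=4: [53, 59, 55, 52, 46, 39, 43, 47, 49, 56]
t=5: [55, 58, 57, 59, 56, 57, 56, 60, 59, 61]
t=6: [53, 56, 54, 56, 54, 56, 54, 54, 51, 55]
t=7: [57, 60, 57, 59, 57, 59, 58, 61, 59, 62]
t=8: [51, 55, 52, 55, 53, 55, 52, 53, 50, 53]
t=9: [59, 62, 58, 61, 58, 61, 59, 63, 61, 64]
t=10: [48, 53, 50, 54, 51, 53, 49, 51, 47, 51]
t=11: [62, 63, 60, 64, 60, 63, 62, 62, 63, 61]
t=12: [49, 50, 47, 51, 47, 50, 48, 48, 49, 48]
t=13: [63, 62, 64, 61, 64, 61, 63, 62, 62, 63]
t=14: [48, 47, 49, 47, 50, 47, 49, 48, 48, 48]
t=15: [61, 62, 61, 64, 61, 64, 61, 62, 62, 62]
t=16: [49, 50, 48, 50, 47, 50, 48, 49, 49, 49]
t=17: [64, 63, 64, 61, 64, 61, 64, 63, 64, 64]
t=18: [47, 47, 49, 47, 50, 47, 49, 47, 47, 47]
t=19: [61, 62, 61, 64, 61, 64, 61, 62, 61, 61]
t=20: [50, 50, 48, 50, 47, 50, 48, 50, 50, 51]
t=21: [64, 63, 64, 61, 64, 61, 64, 63, 64, 64]

Answer: 4
Key observation: The state at step 17, [64, 63, 64, 61, 64, 61, 64, 63, 64, 64], reappears at step 21 — and no state repeats earlier — so the cycle the system enters has period 4.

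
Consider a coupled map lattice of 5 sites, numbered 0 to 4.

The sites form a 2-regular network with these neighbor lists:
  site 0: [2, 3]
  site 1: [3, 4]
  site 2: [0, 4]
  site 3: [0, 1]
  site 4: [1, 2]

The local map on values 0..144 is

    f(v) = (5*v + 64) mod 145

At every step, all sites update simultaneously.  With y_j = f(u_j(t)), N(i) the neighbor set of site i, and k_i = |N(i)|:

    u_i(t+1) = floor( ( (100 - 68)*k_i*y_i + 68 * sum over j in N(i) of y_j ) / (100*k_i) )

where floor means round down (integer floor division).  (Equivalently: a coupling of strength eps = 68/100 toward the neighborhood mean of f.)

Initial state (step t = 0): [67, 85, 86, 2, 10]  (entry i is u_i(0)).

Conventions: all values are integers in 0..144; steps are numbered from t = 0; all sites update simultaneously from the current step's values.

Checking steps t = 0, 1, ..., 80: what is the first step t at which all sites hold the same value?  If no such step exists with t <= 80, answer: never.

Answer: 8
Key observation: Synchronization is absorbing here: once all sites are equal they stay equal, and step 8 is the first all-equal step.

Derivation:
t=0: [67, 85, 86, 2, 10]  (not all equal)
t=1: [80, 81, 94, 79, 74]  (not all equal)
t=2: [51, 68, 90, 29, 91]  (not all equal)
t=3: [57, 86, 63, 69, 92]  (not all equal)
t=4: [89, 89, 78, 78, 78]  (not all equal)
t=5: [36, 36, 37, 56, 37]  (not all equal)
t=6: [85, 85, 102, 84, 102]  (not all equal)
t=7: [81, 81, 110, 52, 110]  (not all equal)
t=8: [34, 34, 34, 34, 34]  (all equal)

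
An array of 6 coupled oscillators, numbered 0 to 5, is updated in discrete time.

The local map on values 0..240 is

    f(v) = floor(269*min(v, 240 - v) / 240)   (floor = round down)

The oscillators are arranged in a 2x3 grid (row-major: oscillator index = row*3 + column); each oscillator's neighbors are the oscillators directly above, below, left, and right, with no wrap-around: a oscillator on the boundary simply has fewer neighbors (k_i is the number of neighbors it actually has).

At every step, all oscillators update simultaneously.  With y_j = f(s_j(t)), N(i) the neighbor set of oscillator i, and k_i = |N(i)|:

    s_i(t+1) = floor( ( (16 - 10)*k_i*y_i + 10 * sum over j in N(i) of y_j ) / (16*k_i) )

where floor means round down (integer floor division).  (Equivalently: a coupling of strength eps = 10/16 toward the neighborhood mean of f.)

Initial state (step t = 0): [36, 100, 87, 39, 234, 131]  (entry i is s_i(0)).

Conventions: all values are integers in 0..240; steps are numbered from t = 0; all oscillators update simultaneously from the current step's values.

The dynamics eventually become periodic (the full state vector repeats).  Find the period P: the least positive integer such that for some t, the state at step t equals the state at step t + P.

Simulating step by step:
t=0: [36, 100, 87, 39, 234, 131]
t=1: [63, 71, 109, 30, 59, 77]
t=2: [61, 83, 97, 54, 66, 91]
t=3: [73, 86, 101, 66, 80, 94]
t=4: [83, 94, 105, 80, 90, 102]
t=5: [95, 103, 112, 93, 101, 110]
t=6: [108, 114, 121, 107, 113, 120]
t=7: [122, 126, 131, 121, 126, 131]
t=8: [130, 127, 123, 130, 127, 123]
t=9: [123, 126, 129, 123, 126, 129]
t=10: [129, 127, 124, 129, 127, 124]
t=11: [124, 126, 128, 124, 126, 128]
t=12: [129, 127, 125, 129, 127, 125]
t=13: [124, 126, 127, 124, 126, 127]
t=14: [129, 127, 126, 129, 127, 126]
t=15: [124, 125, 126, 124, 125, 126]
t=16: [129, 128, 127, 129, 128, 127]
t=17: [124, 125, 125, 124, 125, 125]
t=18: [129, 128, 128, 129, 128, 128]
t=19: [124, 124, 125, 124, 124, 125]
t=20: [130, 129, 128, 130, 129, 128]
t=21: [123, 124, 124, 123, 124, 124]
t=22: [130, 130, 130, 130, 130, 130]
t=23: [123, 123, 123, 123, 123, 123]
t=24: [131, 131, 131, 131, 131, 131]
t=25: [122, 122, 122, 122, 122, 122]
t=26: [132, 132, 132, 132, 132, 132]
t=27: [121, 121, 121, 121, 121, 121]
t=28: [133, 133, 133, 133, 133, 133]
t=29: [119, 119, 119, 119, 119, 119]
t=30: [133, 133, 133, 133, 133, 133]

Answer: 2
Key observation: The state at step 28, [133, 133, 133, 133, 133, 133], reappears at step 30 — and no state repeats earlier — so the cycle the system enters has period 2.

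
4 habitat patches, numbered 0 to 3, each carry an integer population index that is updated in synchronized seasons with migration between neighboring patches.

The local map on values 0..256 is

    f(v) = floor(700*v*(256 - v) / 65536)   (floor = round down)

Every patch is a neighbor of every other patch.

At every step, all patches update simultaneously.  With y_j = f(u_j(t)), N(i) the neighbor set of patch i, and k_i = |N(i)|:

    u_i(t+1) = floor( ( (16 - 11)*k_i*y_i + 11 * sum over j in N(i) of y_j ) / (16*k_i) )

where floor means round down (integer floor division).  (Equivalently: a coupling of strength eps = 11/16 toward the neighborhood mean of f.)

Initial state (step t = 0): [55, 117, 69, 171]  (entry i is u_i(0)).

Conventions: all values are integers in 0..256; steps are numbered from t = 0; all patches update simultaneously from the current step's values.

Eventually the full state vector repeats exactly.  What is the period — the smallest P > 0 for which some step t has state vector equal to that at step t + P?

Simulating step by step:
t=0: [55, 117, 69, 171]
t=1: [143, 148, 145, 146]
t=2: [171, 170, 171, 171]
t=3: [155, 155, 155, 155]
t=4: [167, 167, 167, 167]
t=5: [158, 158, 158, 158]
t=6: [165, 165, 165, 165]
t=7: [160, 160, 160, 160]
t=8: [164, 164, 164, 164]
t=9: [161, 161, 161, 161]
t=10: [163, 163, 163, 163]
t=11: [161, 161, 161, 161]

Answer: 2
Key observation: The state at step 9, [161, 161, 161, 161], reappears at step 11 — and no state repeats earlier — so the cycle the system enters has period 2.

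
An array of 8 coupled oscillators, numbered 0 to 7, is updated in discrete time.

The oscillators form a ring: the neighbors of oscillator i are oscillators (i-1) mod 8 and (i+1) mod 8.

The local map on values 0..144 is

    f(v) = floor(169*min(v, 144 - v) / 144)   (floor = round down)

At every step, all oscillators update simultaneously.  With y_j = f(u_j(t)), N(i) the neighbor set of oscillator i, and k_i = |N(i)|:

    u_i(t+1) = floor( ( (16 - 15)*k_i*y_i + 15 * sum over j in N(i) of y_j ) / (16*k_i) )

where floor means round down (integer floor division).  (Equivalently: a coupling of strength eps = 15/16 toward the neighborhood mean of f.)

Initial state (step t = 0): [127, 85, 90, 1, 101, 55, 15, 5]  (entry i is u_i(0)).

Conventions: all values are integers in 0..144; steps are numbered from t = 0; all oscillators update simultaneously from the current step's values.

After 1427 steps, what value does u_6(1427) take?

Answer: u_6(1427) = 83
Key observation: The state at step 16, [71, 71, 71, 71, 71, 71, 71, 71], reappears at step 18: the system is in a cycle of period 2 from step 16 on.  Therefore the state at step 1427 equals the state at step 16 + ((1427 - 16) mod 2) = 17, which is [83, 83, 83, 83, 83, 83, 83, 83].

Derivation:
t=0: [127, 85, 90, 1, 101, 55, 15, 5]
t=1: [35, 42, 36, 53, 33, 35, 33, 17]
t=2: [34, 41, 54, 41, 50, 38, 30, 38]
t=3: [45, 50, 48, 59, 46, 46, 43, 37]
t=4: [50, 54, 63, 55, 60, 51, 48, 50]
t=5: [60, 65, 64, 71, 62, 62, 58, 57]
t=6: [70, 72, 79, 74, 77, 70, 68, 68]
t=7: [81, 79, 82, 77, 81, 78, 80, 80]
t=8: [75, 72, 76, 72, 77, 74, 75, 74]
t=9: [82, 79, 83, 78, 82, 79, 81, 80]
t=10: [75, 71, 76, 71, 76, 72, 75, 72]
t=11: [83, 79, 82, 79, 83, 79, 83, 80]
t=12: [75, 71, 75, 71, 75, 71, 75, 71]
t=13: [82, 80, 82, 80, 82, 80, 82, 80]
t=14: [74, 72, 74, 72, 74, 72, 74, 72]
t=15: [83, 82, 83, 82, 83, 82, 83, 82]
t=16: [71, 71, 71, 71, 71, 71, 71, 71]
t=17: [83, 83, 83, 83, 83, 83, 83, 83]
t=18: [71, 71, 71, 71, 71, 71, 71, 71]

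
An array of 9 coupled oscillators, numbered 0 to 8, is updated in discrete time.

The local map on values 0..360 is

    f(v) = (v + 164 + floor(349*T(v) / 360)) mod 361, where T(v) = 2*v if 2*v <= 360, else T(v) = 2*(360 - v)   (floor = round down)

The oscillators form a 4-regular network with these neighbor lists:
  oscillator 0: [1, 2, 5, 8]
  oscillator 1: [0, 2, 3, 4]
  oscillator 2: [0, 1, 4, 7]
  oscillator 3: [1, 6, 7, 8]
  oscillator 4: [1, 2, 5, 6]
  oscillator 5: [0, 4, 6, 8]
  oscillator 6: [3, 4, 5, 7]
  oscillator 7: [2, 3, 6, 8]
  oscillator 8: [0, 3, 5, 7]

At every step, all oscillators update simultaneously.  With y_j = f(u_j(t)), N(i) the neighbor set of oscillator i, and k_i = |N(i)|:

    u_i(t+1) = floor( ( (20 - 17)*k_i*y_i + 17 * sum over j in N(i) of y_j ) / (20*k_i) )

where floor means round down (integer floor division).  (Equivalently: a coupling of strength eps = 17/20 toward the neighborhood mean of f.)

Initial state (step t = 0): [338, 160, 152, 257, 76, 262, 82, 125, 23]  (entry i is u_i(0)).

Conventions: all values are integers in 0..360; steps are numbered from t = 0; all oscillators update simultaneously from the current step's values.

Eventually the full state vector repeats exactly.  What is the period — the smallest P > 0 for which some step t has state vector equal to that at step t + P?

Simulating step by step:
t=0: [338, 160, 152, 257, 76, 262, 82, 125, 23]
t=1: [241, 193, 175, 191, 178, 140, 157, 191, 218]
t=2: [284, 310, 311, 303, 285, 278, 290, 302, 284]
t=3: [224, 220, 221, 221, 223, 233, 226, 221, 227]
t=4: [289, 292, 292, 290, 289, 287, 289, 290, 289]
t=5: [228, 227, 227, 228, 228, 229, 229, 228, 229]
t=6: [286, 286, 286, 285, 286, 285, 285, 285, 285]
t=7: [232, 232, 232, 232, 232, 232, 232, 232, 232]
t=8: [283, 283, 283, 283, 283, 283, 283, 283, 283]
t=9: [235, 235, 235, 235, 235, 235, 235, 235, 235]
t=10: [280, 280, 280, 280, 280, 280, 280, 280, 280]
t=11: [238, 238, 238, 238, 238, 238, 238, 238, 238]
t=12: [277, 277, 277, 277, 277, 277, 277, 277, 277]
t=13: [240, 240, 240, 240, 240, 240, 240, 240, 240]
t=14: [275, 275, 275, 275, 275, 275, 275, 275, 275]
t=15: [242, 242, 242, 242, 242, 242, 242, 242, 242]
t=16: [273, 273, 273, 273, 273, 273, 273, 273, 273]
t=17: [244, 244, 244, 244, 244, 244, 244, 244, 244]
t=18: [271, 271, 271, 271, 271, 271, 271, 271, 271]
t=19: [246, 246, 246, 246, 246, 246, 246, 246, 246]
t=20: [270, 270, 270, 270, 270, 270, 270, 270, 270]
t=21: [247, 247, 247, 247, 247, 247, 247, 247, 247]
t=22: [269, 269, 269, 269, 269, 269, 269, 269, 269]
t=23: [248, 248, 248, 248, 248, 248, 248, 248, 248]
t=24: [268, 268, 268, 268, 268, 268, 268, 268, 268]
t=25: [249, 249, 249, 249, 249, 249, 249, 249, 249]
t=26: [267, 267, 267, 267, 267, 267, 267, 267, 267]
t=27: [250, 250, 250, 250, 250, 250, 250, 250, 250]
t=28: [266, 266, 266, 266, 266, 266, 266, 266, 266]
t=29: [251, 251, 251, 251, 251, 251, 251, 251, 251]
t=30: [265, 265, 265, 265, 265, 265, 265, 265, 265]
t=31: [252, 252, 252, 252, 252, 252, 252, 252, 252]
t=32: [264, 264, 264, 264, 264, 264, 264, 264, 264]
t=33: [253, 253, 253, 253, 253, 253, 253, 253, 253]
t=34: [263, 263, 263, 263, 263, 263, 263, 263, 263]
t=35: [254, 254, 254, 254, 254, 254, 254, 254, 254]
t=36: [262, 262, 262, 262, 262, 262, 262, 262, 262]
t=37: [255, 255, 255, 255, 255, 255, 255, 255, 255]
t=38: [261, 261, 261, 261, 261, 261, 261, 261, 261]
t=39: [255, 255, 255, 255, 255, 255, 255, 255, 255]

Answer: 2
Key observation: The state at step 37, [255, 255, 255, 255, 255, 255, 255, 255, 255], reappears at step 39 — and no state repeats earlier — so the cycle the system enters has period 2.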